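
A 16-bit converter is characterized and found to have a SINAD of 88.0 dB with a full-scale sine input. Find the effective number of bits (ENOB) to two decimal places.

14.33 bits

ENOB = (SINAD − 1.76) / 6.02 = (88.0 − 1.76)/6.02 = 14.326.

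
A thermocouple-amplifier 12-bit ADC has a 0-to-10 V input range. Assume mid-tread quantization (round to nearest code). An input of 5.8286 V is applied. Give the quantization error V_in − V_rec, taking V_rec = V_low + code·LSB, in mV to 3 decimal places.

LSB = 10/2^12 = 2.441 mV.
(V_in − V_low)/LSB = (5.8286 − 0)/0.00244141 = 2387.3946 → code 2387 (round).
Reconstructed: 5.8276367 V.
V_in − V_rec = 0.000963281 V = 0.963 mV.

0.963 mV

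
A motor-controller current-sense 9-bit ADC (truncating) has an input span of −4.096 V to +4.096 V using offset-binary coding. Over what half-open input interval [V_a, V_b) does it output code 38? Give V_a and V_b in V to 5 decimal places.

[-3.48800 V, -3.47200 V)

LSB = 8.192/2^9 = 16.000 mV.
V_a = V_low + 38·LSB = -3.488 V; V_b = V_low + 39·LSB = -3.472 V.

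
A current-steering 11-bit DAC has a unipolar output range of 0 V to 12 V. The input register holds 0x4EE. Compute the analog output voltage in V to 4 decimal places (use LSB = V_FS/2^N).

7.3945 V

LSB = 12 V / 2^11 = 5.859 mV.
Code 0x4EE = 1262 decimal.
V_out = 0 + 1262 × 0.00585938 V = 7.39453 V.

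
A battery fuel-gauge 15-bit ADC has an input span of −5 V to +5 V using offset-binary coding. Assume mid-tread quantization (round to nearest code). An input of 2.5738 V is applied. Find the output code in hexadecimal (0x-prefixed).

code 0x60F2 (decimal 24818)

LSB = 10 V / 32768 = 305.18 µV.
Input sits at 24817.828 steps above V_low.
Round → code 24818.
In hexadecimal (0x-prefixed): 0x60F2.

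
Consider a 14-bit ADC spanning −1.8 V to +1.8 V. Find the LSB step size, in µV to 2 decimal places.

Full-scale span = 3.6 V.
LSB = 3.6 / 2^14 = 3.6 / 16384 = 0.000219727 V = 219.73 µV.

219.73 µV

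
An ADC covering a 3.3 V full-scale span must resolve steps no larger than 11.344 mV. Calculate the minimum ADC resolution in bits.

Number of steps required ≥ 3.3 V / 11.344 mV = 290.90.
Need 2^N ≥ 290.90; 2^8 = 256, 2^9 = 512.
Minimum N = 9.

9 bits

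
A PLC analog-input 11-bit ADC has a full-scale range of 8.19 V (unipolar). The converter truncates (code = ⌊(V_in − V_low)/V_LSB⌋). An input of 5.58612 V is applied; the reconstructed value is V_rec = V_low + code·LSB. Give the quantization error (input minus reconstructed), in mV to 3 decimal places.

3.483 mV

LSB = 8.19/2^11 = 3.999 mV.
(V_in − V_low)/LSB = (5.58612 − 0)/0.00399902 = 1396.8710 → code 1396 (floor).
V_rec = 0 + 1396·0.00399902 = 5.5826367 V.
Error = 5.58612 − 5.5826367 = 0.00348328 V = 3.483 mV.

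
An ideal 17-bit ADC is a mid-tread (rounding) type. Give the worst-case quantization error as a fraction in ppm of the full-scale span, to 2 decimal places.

3.81 ppm

Rounding → worst-case error = ½ LSB = V_FS/2^18, so 1e+06/262144 = 3.8147 ppm of full scale.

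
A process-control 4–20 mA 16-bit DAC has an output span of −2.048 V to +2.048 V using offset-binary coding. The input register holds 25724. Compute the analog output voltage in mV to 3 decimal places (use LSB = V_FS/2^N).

LSB = 4.096 V / 2^16 = 62.50 µV.
V_out = (−2.048) + 25724 × 6.25e-05 V = -0.44025 V.
= -440.250 mV.

-440.250 mV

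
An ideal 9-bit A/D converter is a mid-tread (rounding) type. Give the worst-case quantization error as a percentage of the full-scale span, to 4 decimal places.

0.0977 %

Rounding → worst-case error = ½ LSB = V_FS/2^10, so 100/1024 = 0.0976562 % of full scale.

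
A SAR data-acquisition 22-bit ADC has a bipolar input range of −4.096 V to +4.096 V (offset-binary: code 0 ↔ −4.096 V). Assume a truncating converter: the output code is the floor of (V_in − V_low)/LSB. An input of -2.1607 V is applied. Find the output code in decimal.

LSB = 8.192 V / 4194304 = 1.95 µV.
Input sits at 990873.600 steps above V_low.
Floor → code 990873.

code 990873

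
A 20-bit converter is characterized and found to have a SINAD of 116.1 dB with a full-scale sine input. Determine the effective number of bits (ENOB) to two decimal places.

18.99 bits

ENOB = (SINAD − 1.76) / 6.02 = (116.1 − 1.76)/6.02 = 18.993.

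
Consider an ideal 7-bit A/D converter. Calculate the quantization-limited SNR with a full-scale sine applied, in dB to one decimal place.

43.9 dB

SNR ≈ 6.02·N + 1.76 dB = 6.02·7 + 1.76 = 43.90 dB.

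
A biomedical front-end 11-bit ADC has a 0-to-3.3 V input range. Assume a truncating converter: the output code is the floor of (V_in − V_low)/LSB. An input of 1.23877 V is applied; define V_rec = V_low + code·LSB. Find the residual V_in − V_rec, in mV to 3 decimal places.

One LSB is 3.3 V / 2048 = 1.611 mV.
(V_in − V_low)/LSB = (1.23877 − 0)/0.00161133 = 768.7882 → code 768 (floor).
Reconstructed: 1.2375 V.
Difference: 0.00127 V → 1.270 mV.

1.270 mV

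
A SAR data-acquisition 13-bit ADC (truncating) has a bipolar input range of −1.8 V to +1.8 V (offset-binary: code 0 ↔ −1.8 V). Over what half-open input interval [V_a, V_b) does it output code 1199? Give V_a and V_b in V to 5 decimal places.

[-1.27310 V, -1.27266 V)

LSB = 3.6/2^13 = 439.45 µV.
V_a = V_low + 1199·LSB = -1.2731 V; V_b = V_low + 1200·LSB = -1.27266 V.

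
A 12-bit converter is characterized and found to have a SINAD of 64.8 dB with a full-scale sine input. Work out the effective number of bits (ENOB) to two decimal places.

10.47 bits

ENOB = (SINAD − 1.76) / 6.02 = (64.8 − 1.76)/6.02 = 10.472.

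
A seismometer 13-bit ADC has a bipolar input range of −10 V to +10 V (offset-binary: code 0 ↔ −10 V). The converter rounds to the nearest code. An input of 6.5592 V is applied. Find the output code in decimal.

With 8192 levels over 20 V, one step is 2.441 mV.
Input sits at 6782.648 steps above V_low.
Round → code 6783.

code 6783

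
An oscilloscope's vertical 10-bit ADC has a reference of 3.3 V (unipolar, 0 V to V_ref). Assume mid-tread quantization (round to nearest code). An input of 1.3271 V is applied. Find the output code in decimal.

Full-scale span = 3.3 V; LSB = 3.3/2^10 = 3.223 mV.
(1.3271 − 0) / 0.00322266 = 411.803 LSBs.
round(411.803) = 412.

code 412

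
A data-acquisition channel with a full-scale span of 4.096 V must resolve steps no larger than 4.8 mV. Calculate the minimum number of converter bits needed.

10 bits

Number of steps required ≥ 4.096 V / 4.8 mV = 853.33.
Need 2^N ≥ 853.33; 2^9 = 512, 2^10 = 1024.
Minimum N = 10.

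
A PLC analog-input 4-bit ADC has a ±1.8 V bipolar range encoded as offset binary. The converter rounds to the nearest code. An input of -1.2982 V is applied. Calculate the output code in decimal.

code 2

Full-scale span = 3.6 V; LSB = 3.6/2^4 = 225.000 mV.
(V_in − V_low)/LSB = (-1.2982 − (−1.8)) / 0.225 = 2.230.
So the output code is 2.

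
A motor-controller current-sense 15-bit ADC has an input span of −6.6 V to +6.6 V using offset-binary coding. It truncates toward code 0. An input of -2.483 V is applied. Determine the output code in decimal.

LSB = 13.2 V / 32768 = 402.83 µV.
Input sits at 10220.141 steps above V_low.
Floor → code 10220.

code 10220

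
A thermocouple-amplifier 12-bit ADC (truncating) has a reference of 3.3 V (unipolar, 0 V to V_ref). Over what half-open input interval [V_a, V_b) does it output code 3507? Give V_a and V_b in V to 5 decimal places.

LSB = 3.3/2^12 = 0.806 mV.
V_a = V_low + 3507·LSB = 2.82546 V; V_b = V_low + 3508·LSB = 2.82627 V.

[2.82546 V, 2.82627 V)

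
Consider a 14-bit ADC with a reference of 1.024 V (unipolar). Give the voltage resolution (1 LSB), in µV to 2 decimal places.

62.50 µV

Full-scale span = 1.024 V.
LSB = 1.024 / 2^14 = 1.024 / 16384 = 6.25e-05 V = 62.50 µV.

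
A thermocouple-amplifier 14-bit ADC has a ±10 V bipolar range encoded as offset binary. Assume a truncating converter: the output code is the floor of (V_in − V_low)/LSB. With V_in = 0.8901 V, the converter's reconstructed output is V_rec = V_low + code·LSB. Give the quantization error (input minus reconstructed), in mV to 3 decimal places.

0.207 mV

Step size: 20 V ÷ 2^14 = 1.221 mV.
(V_in − V_low)/LSB = (0.8901 − (−10))/0.0012207 = 8921.1699 → code 8921 (floor).
Reconstructed: 0.88989258 V.
V_in − V_rec = 0.000207422 V = 0.207 mV.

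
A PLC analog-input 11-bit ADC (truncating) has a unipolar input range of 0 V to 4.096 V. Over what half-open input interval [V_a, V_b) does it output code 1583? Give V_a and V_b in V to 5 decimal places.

[3.16600 V, 3.16800 V)

LSB = 4.096/2^11 = 2.000 mV.
V_a = V_low + 1583·LSB = 3.166 V; V_b = V_low + 1584·LSB = 3.168 V.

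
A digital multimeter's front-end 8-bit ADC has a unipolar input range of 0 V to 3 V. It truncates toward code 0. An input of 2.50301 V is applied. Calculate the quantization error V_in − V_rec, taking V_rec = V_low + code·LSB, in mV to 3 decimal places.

One LSB is 3 V / 256 = 11.719 mV.
(2.50301 − 0)/0.0117188 = 213.5902; ⌊·⌋ gives code 213.
Code 213 maps back to 0 + 213×0.0117188 V = 2.4960938 V.
Difference: 0.00691625 V → 6.916 mV.

6.916 mV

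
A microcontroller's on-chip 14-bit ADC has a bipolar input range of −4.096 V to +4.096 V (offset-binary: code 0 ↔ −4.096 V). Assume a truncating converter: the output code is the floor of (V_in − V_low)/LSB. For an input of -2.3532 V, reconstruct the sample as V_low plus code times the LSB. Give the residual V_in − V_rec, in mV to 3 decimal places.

Step size: 8.192 V ÷ 2^14 = 0.500 mV.
(V_in − V_low)/LSB = (-2.3532 − (−4.096))/0.0005 = 3485.6000 → code 3485 (floor).
V_rec = (−4.096) + 3485·0.0005 = -2.3535 V.
Error = -2.3532 − (−2.3535) = 0.0003 V = 0.300 mV.

0.300 mV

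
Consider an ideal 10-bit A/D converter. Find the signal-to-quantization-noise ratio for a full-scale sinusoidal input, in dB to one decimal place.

SNR ≈ 6.02·N + 1.76 dB = 6.02·10 + 1.76 = 61.96 dB.

62.0 dB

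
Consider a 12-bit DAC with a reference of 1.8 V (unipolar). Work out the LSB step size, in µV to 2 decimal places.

439.45 µV

Full-scale span = 1.8 V.
LSB = 1.8 / 2^12 = 1.8 / 4096 = 0.000439453 V = 439.45 µV.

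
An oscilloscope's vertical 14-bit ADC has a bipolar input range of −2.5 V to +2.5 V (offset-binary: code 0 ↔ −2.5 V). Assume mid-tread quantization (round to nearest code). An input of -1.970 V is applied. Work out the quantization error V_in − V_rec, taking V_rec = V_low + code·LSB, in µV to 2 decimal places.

LSB = 5/2^14 = 305.18 µV.
Scaled input = 1736.7040 LSBs, so code = 1737.
V_rec = (−2.5) + 1737·0.000305176 = -1.9699097 V.
Error = -1.970 − (−1.9699097) = -9.0332e-05 V = -90.33 µV.

-90.33 µV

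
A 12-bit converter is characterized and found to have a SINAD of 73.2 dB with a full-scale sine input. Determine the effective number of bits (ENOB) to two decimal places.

ENOB = (SINAD − 1.76) / 6.02 = (73.2 − 1.76)/6.02 = 11.867.

11.87 bits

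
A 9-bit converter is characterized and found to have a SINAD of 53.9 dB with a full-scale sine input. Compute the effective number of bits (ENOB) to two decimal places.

ENOB = (SINAD − 1.76) / 6.02 = (53.9 − 1.76)/6.02 = 8.661.

8.66 bits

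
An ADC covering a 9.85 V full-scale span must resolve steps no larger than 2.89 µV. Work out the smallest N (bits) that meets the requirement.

22 bits

Number of steps required ≥ 9.85 V / 2.89 µV = 3408304.50.
Need 2^N ≥ 3408304.50; 2^21 = 2097152, 2^22 = 4194304.
Minimum N = 22.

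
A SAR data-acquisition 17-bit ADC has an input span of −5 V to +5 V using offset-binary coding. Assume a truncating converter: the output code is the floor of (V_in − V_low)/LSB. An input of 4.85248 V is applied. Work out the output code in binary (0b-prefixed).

Full-scale span = 10 V; LSB = 10/2^17 = 76.29 µV.
(4.85248 − (−5)) / 7.62939e-05 = 129138.426 LSBs.
Floor → code 129138.
In binary (0b-prefixed): 0b11111100001110010.

code 0b11111100001110010 (decimal 129138)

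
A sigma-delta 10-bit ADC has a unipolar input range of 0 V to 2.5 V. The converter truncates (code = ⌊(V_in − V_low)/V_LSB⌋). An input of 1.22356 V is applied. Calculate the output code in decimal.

LSB = 2.5 V / 1024 = 2.441 mV.
(1.22356 − 0) / 0.00244141 = 501.170 LSBs.
⌊·⌋(501.170) = 501.

code 501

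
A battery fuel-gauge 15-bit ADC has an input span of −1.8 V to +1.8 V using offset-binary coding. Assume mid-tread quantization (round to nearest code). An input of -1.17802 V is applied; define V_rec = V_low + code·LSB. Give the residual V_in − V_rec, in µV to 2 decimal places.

43.96 µV

LSB = 3.6/2^15 = 109.86 µV.
(-1.17802 − (−1.8))/0.000109863 = 5661.4002; round gives code 5661.
Code 5661 maps back to (−1.8) + 5661×0.000109863 V = -1.178064 V.
Error = -1.17802 − (−1.178064) = 4.39648e-05 V = 43.96 µV.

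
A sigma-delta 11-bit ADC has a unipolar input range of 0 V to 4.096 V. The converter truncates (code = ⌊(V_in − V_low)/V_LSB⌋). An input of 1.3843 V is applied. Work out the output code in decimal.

code 692

With 2048 levels over 4.096 V, one step is 2.000 mV.
(1.3843 − 0) / 0.002 = 692.150 LSBs.
So the output code is 692.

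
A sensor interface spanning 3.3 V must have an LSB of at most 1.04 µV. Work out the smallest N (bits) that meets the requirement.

22 bits

Number of steps required ≥ 3.3 V / 1.04 µV = 3173076.92.
Need 2^N ≥ 3173076.92; 2^21 = 2097152, 2^22 = 4194304.
Minimum N = 22.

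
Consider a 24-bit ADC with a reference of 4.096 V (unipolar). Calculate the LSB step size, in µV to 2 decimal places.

Full-scale span = 4.096 V.
LSB = 4.096 / 2^24 = 4.096 / 16777216 = 2.44141e-07 V = 0.24 µV.

0.24 µV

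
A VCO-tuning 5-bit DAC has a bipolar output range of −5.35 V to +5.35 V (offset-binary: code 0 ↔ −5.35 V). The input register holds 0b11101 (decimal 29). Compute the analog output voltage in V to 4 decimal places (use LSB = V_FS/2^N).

LSB = 10.7 V / 2^5 = 334.375 mV.
Code 0b11101 = 29 decimal.
V_out = (−5.35) + 29 × 0.334375 V = 4.34687 V.

4.3469 V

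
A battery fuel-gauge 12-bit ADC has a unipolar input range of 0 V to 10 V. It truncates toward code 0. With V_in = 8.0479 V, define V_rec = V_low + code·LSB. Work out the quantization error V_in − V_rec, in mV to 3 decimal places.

Step size: 10 V ÷ 2^12 = 2.441 mV.
Scaled input = 3296.4198 LSBs, so code = 3296.
V_rec = 0 + 3296·0.00244141 = 8.046875 V.
Error = 8.0479 − 8.046875 = 0.001025 V = 1.025 mV.

1.025 mV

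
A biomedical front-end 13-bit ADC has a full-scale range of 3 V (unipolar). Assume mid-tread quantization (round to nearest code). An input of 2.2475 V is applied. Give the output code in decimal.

code 6137

Full-scale span = 3 V; LSB = 3/2^13 = 366.21 µV.
Input sits at 6137.173 steps above V_low.
So the output code is 6137.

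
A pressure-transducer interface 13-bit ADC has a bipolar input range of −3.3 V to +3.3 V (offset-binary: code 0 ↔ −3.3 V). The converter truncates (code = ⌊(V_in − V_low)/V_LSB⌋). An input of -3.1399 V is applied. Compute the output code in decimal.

code 198

Full-scale span = 6.6 V; LSB = 6.6/2^13 = 0.806 mV.
(V_in − V_low)/LSB = (-3.1399 − (−3.3)) / 0.000805664 = 198.718.
So the output code is 198.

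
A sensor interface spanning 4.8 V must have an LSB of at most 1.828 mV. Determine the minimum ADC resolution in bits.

12 bits

Number of steps required ≥ 4.8 V / 1.828 mV = 2625.82.
Need 2^N ≥ 2625.82; 2^11 = 2048, 2^12 = 4096.
Minimum N = 12.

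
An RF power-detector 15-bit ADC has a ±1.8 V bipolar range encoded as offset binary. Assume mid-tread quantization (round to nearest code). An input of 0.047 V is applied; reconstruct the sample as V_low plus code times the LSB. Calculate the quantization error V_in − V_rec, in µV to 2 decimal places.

LSB = 3.6/2^15 = 109.86 µV.
(0.047 − (−1.8))/0.000109863 = 16811.8044; round gives code 16812.
V_rec = (−1.8) + 16812·0.000109863 = 0.047021484 V.
Error = 0.047 − 0.047021484 = -2.14844e-05 V = -21.48 µV.

-21.48 µV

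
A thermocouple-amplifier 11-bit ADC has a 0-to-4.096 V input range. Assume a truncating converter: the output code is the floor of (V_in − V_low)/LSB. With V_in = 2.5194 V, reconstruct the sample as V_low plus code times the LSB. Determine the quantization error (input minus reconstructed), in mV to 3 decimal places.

One LSB is 4.096 V / 2048 = 2.000 mV.
(V_in − V_low)/LSB = (2.5194 − 0)/0.002 = 1259.7000 → code 1259 (floor).
V_rec = 0 + 1259·0.002 = 2.518 V.
Error = 2.5194 − 2.518 = 0.0014 V = 1.400 mV.

1.400 mV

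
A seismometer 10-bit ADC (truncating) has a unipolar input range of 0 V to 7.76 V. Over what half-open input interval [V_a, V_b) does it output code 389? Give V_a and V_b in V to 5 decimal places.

LSB = 7.76/2^10 = 7.578 mV.
V_a = V_low + 389·LSB = 2.94789 V; V_b = V_low + 390·LSB = 2.95547 V.

[2.94789 V, 2.95547 V)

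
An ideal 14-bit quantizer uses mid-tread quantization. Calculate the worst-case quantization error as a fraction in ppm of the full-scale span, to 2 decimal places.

30.52 ppm

Rounding → worst-case error = ½ LSB = V_FS/2^15, so 1e+06/32768 = 30.5176 ppm of full scale.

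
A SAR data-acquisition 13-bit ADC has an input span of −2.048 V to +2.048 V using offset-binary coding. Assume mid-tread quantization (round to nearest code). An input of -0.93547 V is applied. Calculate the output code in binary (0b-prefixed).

code 0b100010110001 (decimal 2225)

Full-scale span = 4.096 V; LSB = 4.096/2^13 = 0.500 mV.
(V_in − V_low)/LSB = (-0.93547 − (−2.048)) / 0.0005 = 2225.060.
So the output code is 2225.
In binary (0b-prefixed): 0b100010110001.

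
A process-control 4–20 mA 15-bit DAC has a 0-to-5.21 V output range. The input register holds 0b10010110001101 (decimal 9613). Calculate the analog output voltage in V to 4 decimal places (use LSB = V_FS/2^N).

1.5284 V

LSB = 5.21 V / 2^15 = 159.00 µV.
Code 0b10010110001101 = 9613 decimal.
V_out = 0 + 9613 × 0.000158997 V = 1.52843 V.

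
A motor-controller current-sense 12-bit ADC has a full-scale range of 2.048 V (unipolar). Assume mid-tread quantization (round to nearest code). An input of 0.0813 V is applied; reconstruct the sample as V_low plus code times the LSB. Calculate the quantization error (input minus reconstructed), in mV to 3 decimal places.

-0.200 mV

One LSB is 2.048 V / 4096 = 0.500 mV.
Scaled input = 162.6000 LSBs, so code = 163.
V_rec = 0 + 163·0.0005 = 0.0815 V.
Error = 0.0813 − 0.0815 = -0.0002 V = -0.200 mV.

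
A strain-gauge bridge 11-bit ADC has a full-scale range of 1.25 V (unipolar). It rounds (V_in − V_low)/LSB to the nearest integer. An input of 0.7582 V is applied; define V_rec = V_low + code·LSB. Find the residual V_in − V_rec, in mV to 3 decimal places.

0.143 mV

Step size: 1.25 V ÷ 2^11 = 0.610 mV.
Scaled input = 1242.2349 LSBs, so code = 1242.
Code 1242 maps back to 0 + 1242×0.000610352 V = 0.75805664 V.
Error = 0.7582 − 0.75805664 = 0.000143359 V = 0.143 mV.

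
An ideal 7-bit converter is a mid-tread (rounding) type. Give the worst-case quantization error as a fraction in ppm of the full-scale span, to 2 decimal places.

3906.25 ppm

Rounding → worst-case error = ½ LSB = V_FS/2^8, so 1e+06/256 = 3906.25 ppm of full scale.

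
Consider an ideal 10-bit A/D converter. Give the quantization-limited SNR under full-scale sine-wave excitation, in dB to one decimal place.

SNR ≈ 6.02·N + 1.76 dB = 6.02·10 + 1.76 = 61.96 dB.

62.0 dB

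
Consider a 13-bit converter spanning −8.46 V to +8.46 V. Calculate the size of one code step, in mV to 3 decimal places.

Full-scale span = 16.92 V.
LSB = 16.92 / 2^13 = 16.92 / 8192 = 0.00206543 V = 2.065 mV.

2.065 mV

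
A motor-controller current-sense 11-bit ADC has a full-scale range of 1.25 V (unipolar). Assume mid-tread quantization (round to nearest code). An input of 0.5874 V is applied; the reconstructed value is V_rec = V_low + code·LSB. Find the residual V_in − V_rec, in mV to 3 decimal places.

0.242 mV

One LSB is 1.25 V / 2048 = 0.610 mV.
Scaled input = 962.3962 LSBs, so code = 962.
V_rec = 0 + 962·0.000610352 = 0.5871582 V.
Difference: 0.000241797 V → 0.242 mV.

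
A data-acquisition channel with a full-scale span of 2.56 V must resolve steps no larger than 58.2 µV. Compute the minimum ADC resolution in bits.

Number of steps required ≥ 2.56 V / 58.2 µV = 43986.25.
Need 2^N ≥ 43986.25; 2^15 = 32768, 2^16 = 65536.
Minimum N = 16.

16 bits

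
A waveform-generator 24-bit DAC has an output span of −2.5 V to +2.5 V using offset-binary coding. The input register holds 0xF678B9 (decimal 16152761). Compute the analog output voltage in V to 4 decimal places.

2.3139 V

LSB = 5 V / 2^24 = 0.30 µV.
Code 0xF678B9 = 16152761 decimal.
V_out = (−2.5) + 16152761 × 2.98023e-07 V = 2.3139 V.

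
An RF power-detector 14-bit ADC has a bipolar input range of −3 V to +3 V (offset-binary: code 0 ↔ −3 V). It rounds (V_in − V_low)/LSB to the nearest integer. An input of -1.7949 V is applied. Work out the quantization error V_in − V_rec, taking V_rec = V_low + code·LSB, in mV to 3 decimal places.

LSB = 6/2^14 = 366.21 µV.
Scaled input = 3290.7264 LSBs, so code = 3291.
Reconstructed: -1.7947998 V.
Difference: -0.000100195 V → -0.100 mV.

-0.100 mV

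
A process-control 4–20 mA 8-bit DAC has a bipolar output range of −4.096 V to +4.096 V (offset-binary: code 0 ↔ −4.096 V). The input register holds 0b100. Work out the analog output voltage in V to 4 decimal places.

-3.9680 V

LSB = 8.192 V / 2^8 = 32.000 mV.
Code 0b100 = 4 decimal.
V_out = (−4.096) + 4 × 0.032 V = -3.968 V.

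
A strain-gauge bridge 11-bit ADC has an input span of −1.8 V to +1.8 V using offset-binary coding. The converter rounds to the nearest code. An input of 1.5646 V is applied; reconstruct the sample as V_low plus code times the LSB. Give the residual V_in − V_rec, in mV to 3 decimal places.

LSB = 3.6/2^11 = 1.758 mV.
(1.5646 − (−1.8))/0.00175781 = 1914.0836; round gives code 1914.
V_rec = (−1.8) + 1914·0.00175781 = 1.5644531 V.
Error = 1.5646 − 1.5644531 = 0.000146875 V = 0.147 mV.

0.147 mV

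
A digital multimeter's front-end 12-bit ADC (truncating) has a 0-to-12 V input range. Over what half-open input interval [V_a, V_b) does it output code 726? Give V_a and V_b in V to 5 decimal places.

LSB = 12/2^12 = 2.930 mV.
V_a = V_low + 726·LSB = 2.12695 V; V_b = V_low + 727·LSB = 2.12988 V.

[2.12695 V, 2.12988 V)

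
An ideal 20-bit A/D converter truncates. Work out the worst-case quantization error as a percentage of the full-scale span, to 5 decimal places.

0.00010 %

Truncating → worst-case error = 1 LSB = V_FS/2^20, so 100/1048576 = 9.53674e-05 % of full scale.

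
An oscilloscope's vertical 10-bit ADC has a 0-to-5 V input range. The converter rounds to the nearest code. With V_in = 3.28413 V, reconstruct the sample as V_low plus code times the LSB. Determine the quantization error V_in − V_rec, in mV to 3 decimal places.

LSB = 5/2^10 = 4.883 mV.
Scaled input = 672.5898 LSBs, so code = 673.
Reconstructed: 3.2861328 V.
Difference: -0.00200281 V → -2.003 mV.

-2.003 mV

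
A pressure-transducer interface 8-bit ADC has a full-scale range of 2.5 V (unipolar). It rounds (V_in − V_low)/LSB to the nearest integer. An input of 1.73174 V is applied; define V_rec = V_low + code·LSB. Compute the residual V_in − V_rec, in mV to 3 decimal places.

One LSB is 2.5 V / 256 = 9.766 mV.
Scaled input = 177.3302 LSBs, so code = 177.
Code 177 maps back to 0 + 177×0.00976562 V = 1.7285156 V.
V_in − V_rec = 0.00322437 V = 3.224 mV.

3.224 mV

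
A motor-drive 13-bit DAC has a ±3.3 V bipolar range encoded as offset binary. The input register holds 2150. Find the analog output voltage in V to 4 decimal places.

LSB = 6.6 V / 2^13 = 0.806 mV.
V_out = (−3.3) + 2150 × 0.000805664 V = -1.56782 V.

-1.5678 V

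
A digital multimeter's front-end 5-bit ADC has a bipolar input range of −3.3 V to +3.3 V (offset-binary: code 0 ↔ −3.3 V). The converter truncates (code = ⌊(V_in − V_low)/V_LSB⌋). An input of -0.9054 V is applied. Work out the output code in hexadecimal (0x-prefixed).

code 0xB (decimal 11)

LSB = 6.6 V / 32 = 206.250 mV.
(V_in − V_low)/LSB = (-0.9054 − (−3.3)) / 0.20625 = 11.610.
So the output code is 11.
In hexadecimal (0x-prefixed): 0xB.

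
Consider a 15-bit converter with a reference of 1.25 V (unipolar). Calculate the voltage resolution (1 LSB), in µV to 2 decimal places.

Full-scale span = 1.25 V.
LSB = 1.25 / 2^15 = 1.25 / 32768 = 3.8147e-05 V = 38.15 µV.

38.15 µV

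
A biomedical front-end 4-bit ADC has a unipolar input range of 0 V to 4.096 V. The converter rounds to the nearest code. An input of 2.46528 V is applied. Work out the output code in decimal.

code 10

With 16 levels over 4.096 V, one step is 256.000 mV.
(2.46528 − 0) / 0.256 = 9.630 LSBs.
round(9.630) = 10.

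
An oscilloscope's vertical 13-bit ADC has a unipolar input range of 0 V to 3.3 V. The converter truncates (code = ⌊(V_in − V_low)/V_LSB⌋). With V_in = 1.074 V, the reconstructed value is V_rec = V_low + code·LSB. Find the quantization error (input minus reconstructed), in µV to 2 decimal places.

49.80 µV

One LSB is 3.3 V / 8192 = 402.83 µV.
(V_in − V_low)/LSB = (1.074 − 0)/0.000402832 = 2666.1236 → code 2666 (floor).
Reconstructed: 1.0739502 V.
V_in − V_rec = 4.98047e-05 V = 49.80 µV.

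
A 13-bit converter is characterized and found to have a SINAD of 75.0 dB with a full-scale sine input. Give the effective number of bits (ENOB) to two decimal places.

ENOB = (SINAD − 1.76) / 6.02 = (75.0 − 1.76)/6.02 = 12.166.

12.17 bits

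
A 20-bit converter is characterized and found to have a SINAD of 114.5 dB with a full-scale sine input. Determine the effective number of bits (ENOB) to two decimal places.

ENOB = (SINAD − 1.76) / 6.02 = (114.5 − 1.76)/6.02 = 18.728.

18.73 bits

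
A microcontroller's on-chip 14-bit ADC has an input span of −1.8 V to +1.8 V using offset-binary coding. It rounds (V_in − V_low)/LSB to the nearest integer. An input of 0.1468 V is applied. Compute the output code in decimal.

With 16384 levels over 3.6 V, one step is 219.73 µV.
(V_in − V_low)/LSB = (0.1468 − (−1.8)) / 0.000219727 = 8860.103.
round(8860.103) = 8860.

code 8860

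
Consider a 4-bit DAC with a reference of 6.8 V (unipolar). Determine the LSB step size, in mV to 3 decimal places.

Full-scale span = 6.8 V.
LSB = 6.8 / 2^4 = 6.8 / 16 = 0.425 V = 425.000 mV.

425.000 mV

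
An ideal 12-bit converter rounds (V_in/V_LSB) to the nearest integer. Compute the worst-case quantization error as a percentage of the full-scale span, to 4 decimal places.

Rounding → worst-case error = ½ LSB = V_FS/2^13, so 100/8192 = 0.012207 % of full scale.

0.0122 %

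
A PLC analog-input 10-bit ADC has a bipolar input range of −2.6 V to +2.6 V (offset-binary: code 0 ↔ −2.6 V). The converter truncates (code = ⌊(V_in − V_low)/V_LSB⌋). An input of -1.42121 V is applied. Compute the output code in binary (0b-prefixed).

With 1024 levels over 5.2 V, one step is 5.078 mV.
Input sits at 232.131 steps above V_low.
So the output code is 232.
In binary (0b-prefixed): 0b11101000.

code 0b11101000 (decimal 232)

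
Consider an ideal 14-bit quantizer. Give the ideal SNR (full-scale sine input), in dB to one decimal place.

86.0 dB

SNR ≈ 6.02·N + 1.76 dB = 6.02·14 + 1.76 = 86.04 dB.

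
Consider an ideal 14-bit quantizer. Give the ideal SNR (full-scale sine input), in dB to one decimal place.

SNR ≈ 6.02·N + 1.76 dB = 6.02·14 + 1.76 = 86.04 dB.

86.0 dB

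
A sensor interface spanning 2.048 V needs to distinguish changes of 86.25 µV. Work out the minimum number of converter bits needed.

Number of steps required ≥ 2.048 V / 86.25 µV = 23744.93.
Need 2^N ≥ 23744.93; 2^14 = 16384, 2^15 = 32768.
Minimum N = 15.

15 bits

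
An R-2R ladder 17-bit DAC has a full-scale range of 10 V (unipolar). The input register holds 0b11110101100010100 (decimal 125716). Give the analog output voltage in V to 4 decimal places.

9.5914 V

LSB = 10 V / 2^17 = 76.29 µV.
Code 0b11110101100010100 = 125716 decimal.
V_out = 0 + 125716 × 7.62939e-05 V = 9.59137 V.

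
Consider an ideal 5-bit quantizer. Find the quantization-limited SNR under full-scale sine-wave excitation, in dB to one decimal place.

SNR ≈ 6.02·N + 1.76 dB = 6.02·5 + 1.76 = 31.86 dB.

31.9 dB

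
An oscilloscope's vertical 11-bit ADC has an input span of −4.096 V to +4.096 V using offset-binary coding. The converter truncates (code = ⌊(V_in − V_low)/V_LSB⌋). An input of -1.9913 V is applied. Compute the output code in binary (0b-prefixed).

code 0b1000001110 (decimal 526)

LSB = 8.192 V / 2048 = 4.000 mV.
(V_in − V_low)/LSB = (-1.9913 − (−4.096)) / 0.004 = 526.175.
So the output code is 526.
In binary (0b-prefixed): 0b1000001110.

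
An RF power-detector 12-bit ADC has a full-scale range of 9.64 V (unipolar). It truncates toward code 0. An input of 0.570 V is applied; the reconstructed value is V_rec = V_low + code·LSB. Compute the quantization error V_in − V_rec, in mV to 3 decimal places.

Step size: 9.64 V ÷ 2^12 = 2.354 mV.
(V_in − V_low)/LSB = (0.570 − 0)/0.00235352 = 242.1909 → code 242 (floor).
Code 242 maps back to 0 + 242×0.00235352 V = 0.56955078 V.
Difference: 0.000449219 V → 0.449 mV.

0.449 mV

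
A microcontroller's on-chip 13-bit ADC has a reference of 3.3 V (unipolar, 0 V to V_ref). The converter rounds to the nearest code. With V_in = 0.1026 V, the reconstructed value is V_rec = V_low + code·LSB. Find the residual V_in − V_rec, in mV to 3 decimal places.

One LSB is 3.3 V / 8192 = 402.83 µV.
(V_in − V_low)/LSB = (0.1026 − 0)/0.000402832 = 254.6967 → code 255 (round).
V_rec = 0 + 255·0.000402832 = 0.10272217 V.
Error = 0.1026 − 0.10272217 = -0.000122168 V = -0.122 mV.

-0.122 mV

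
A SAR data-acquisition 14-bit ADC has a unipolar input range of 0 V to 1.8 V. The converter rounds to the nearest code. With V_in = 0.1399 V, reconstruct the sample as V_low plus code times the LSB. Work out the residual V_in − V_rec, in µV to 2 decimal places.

LSB = 1.8/2^14 = 109.86 µV.
(0.1399 − 0)/0.000109863 = 1273.4009; round gives code 1273.
Reconstructed: 0.13985596 V.
V_in − V_rec = 4.4043e-05 V = 44.04 µV.

44.04 µV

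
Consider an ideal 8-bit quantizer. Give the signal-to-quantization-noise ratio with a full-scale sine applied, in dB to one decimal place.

SNR ≈ 6.02·N + 1.76 dB = 6.02·8 + 1.76 = 49.92 dB.

49.9 dB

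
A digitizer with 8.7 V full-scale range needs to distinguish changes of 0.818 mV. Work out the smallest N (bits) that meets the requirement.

Number of steps required ≥ 8.7 V / 0.818 mV = 10635.70.
Need 2^N ≥ 10635.70; 2^13 = 8192, 2^14 = 16384.
Minimum N = 14.

14 bits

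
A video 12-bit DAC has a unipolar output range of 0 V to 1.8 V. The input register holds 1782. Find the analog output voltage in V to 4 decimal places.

LSB = 1.8 V / 2^12 = 439.45 µV.
V_out = 0 + 1782 × 0.000439453 V = 0.783105 V.

0.7831 V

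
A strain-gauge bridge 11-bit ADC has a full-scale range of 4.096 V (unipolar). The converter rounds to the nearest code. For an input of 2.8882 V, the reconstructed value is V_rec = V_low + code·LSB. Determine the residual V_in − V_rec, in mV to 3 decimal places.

Step size: 4.096 V ÷ 2^11 = 2.000 mV.
(2.8882 − 0)/0.002 = 1444.1000; round gives code 1444.
Code 1444 maps back to 0 + 1444×0.002 V = 2.888 V.
V_in − V_rec = 0.0002 V = 0.200 mV.

0.200 mV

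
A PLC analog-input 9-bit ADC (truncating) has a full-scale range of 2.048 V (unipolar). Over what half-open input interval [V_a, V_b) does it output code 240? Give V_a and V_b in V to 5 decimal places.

LSB = 2.048/2^9 = 4.000 mV.
V_a = V_low + 240·LSB = 0.96 V; V_b = V_low + 241·LSB = 0.964 V.

[0.96000 V, 0.96400 V)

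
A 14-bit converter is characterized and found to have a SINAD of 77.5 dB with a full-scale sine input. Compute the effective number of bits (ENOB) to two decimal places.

ENOB = (SINAD − 1.76) / 6.02 = (77.5 − 1.76)/6.02 = 12.581.

12.58 bits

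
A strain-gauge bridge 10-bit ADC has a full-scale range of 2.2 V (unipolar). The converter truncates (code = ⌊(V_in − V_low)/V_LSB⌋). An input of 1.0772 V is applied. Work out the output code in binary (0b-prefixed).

With 1024 levels over 2.2 V, one step is 2.148 mV.
(1.0772 − 0) / 0.00214844 = 501.388 LSBs.
So the output code is 501.
In binary (0b-prefixed): 0b111110101.

code 0b111110101 (decimal 501)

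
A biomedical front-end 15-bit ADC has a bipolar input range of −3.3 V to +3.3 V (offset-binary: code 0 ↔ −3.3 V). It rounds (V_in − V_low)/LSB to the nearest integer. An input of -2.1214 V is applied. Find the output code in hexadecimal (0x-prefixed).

Full-scale span = 6.6 V; LSB = 6.6/2^15 = 201.42 µV.
(V_in − V_low)/LSB = (-2.1214 − (−3.3)) / 0.000201416 = 5851.570.
Round → code 5852.
In hexadecimal (0x-prefixed): 0x16DC.

code 0x16DC (decimal 5852)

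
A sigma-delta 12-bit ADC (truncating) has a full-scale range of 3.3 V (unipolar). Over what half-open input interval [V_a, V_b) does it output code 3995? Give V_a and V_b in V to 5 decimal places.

[3.21863 V, 3.21943 V)

LSB = 3.3/2^12 = 0.806 mV.
V_a = V_low + 3995·LSB = 3.21863 V; V_b = V_low + 3996·LSB = 3.21943 V.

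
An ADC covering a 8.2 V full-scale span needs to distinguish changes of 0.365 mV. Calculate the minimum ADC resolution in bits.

15 bits

Number of steps required ≥ 8.2 V / 0.365 mV = 22465.75.
Need 2^N ≥ 22465.75; 2^14 = 16384, 2^15 = 32768.
Minimum N = 15.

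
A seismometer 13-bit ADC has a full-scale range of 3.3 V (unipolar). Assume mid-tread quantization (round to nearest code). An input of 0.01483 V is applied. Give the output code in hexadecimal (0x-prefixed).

code 0x25 (decimal 37)

Full-scale span = 3.3 V; LSB = 3.3/2^13 = 402.83 µV.
(0.01483 − 0) / 0.000402832 = 36.814 LSBs.
So the output code is 37.
In hexadecimal (0x-prefixed): 0x25.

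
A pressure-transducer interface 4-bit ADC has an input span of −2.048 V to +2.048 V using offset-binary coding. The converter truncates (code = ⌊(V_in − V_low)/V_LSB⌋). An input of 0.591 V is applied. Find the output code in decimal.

Full-scale span = 4.096 V; LSB = 4.096/2^4 = 256.000 mV.
(V_in − V_low)/LSB = (0.591 − (−2.048)) / 0.256 = 10.309.
So the output code is 10.

code 10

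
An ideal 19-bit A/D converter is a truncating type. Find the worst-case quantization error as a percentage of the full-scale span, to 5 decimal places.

Truncating → worst-case error = 1 LSB = V_FS/2^19, so 100/524288 = 0.000190735 % of full scale.

0.00019 %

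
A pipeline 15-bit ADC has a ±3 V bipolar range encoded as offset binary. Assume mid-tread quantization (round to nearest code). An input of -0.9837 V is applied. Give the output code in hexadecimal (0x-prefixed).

LSB = 6 V / 32768 = 183.11 µV.
(V_in − V_low)/LSB = (-0.9837 − (−3)) / 0.000183105 = 11011.686.
round(11011.686) = 11012.
In hexadecimal (0x-prefixed): 0x2B04.

code 0x2B04 (decimal 11012)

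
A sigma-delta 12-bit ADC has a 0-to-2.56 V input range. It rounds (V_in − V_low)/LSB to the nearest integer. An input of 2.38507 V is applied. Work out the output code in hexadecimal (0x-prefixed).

With 4096 levels over 2.56 V, one step is 0.625 mV.
(V_in − V_low)/LSB = (2.38507 − 0) / 0.000625 = 3816.112.
So the output code is 3816.
In hexadecimal (0x-prefixed): 0xEE8.

code 0xEE8 (decimal 3816)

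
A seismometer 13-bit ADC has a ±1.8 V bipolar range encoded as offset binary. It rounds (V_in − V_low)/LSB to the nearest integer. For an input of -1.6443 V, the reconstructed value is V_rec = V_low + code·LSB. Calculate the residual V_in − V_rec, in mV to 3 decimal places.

LSB = 3.6/2^13 = 439.45 µV.
(-1.6443 − (−1.8))/0.000439453 = 354.3040; round gives code 354.
Reconstructed: -1.6444336 V.
V_in − V_rec = 0.000133594 V = 0.134 mV.

0.134 mV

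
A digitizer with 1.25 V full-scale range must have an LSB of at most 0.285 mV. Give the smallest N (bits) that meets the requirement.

13 bits

Number of steps required ≥ 1.25 V / 0.285 mV = 4385.96.
Need 2^N ≥ 4385.96; 2^12 = 4096, 2^13 = 8192.
Minimum N = 13.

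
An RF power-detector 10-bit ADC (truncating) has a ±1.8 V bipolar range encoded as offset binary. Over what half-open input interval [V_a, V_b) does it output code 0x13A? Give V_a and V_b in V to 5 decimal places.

LSB = 3.6/2^10 = 3.516 mV.
Code 0x13A = 314 decimal.
V_a = V_low + 314·LSB = -0.696094 V; V_b = V_low + 315·LSB = -0.692578 V.

[-0.69609 V, -0.69258 V)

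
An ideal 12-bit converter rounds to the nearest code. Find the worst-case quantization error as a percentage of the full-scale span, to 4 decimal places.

Rounding → worst-case error = ½ LSB = V_FS/2^13, so 100/8192 = 0.012207 % of full scale.

0.0122 %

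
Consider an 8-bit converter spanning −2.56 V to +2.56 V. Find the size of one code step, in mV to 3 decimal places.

20.000 mV

Full-scale span = 5.12 V.
LSB = 5.12 / 2^8 = 5.12 / 256 = 0.02 V = 20.000 mV.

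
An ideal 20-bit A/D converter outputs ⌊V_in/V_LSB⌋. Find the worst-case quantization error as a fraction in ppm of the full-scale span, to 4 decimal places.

Truncating → worst-case error = 1 LSB = V_FS/2^20, so 1e+06/1048576 = 0.953674 ppm of full scale.

0.9537 ppm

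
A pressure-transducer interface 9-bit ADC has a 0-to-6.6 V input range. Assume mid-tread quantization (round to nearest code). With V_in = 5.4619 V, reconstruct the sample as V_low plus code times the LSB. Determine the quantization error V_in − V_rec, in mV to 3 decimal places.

-3.725 mV

Step size: 6.6 V ÷ 2^9 = 12.891 mV.
Scaled input = 423.7110 LSBs, so code = 424.
Code 424 maps back to 0 + 424×0.0128906 V = 5.465625 V.
V_in − V_rec = -0.003725 V = -3.725 mV.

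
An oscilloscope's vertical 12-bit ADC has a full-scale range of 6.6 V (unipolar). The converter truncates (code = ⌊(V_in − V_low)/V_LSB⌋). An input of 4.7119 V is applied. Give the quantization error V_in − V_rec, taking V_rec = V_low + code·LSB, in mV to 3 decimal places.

Step size: 6.6 V ÷ 2^12 = 1.611 mV.
(4.7119 − 0)/0.00161133 = 2924.2337; ⌊·⌋ gives code 2924.
Reconstructed: 4.7115234 V.
Error = 4.7119 − 4.7115234 = 0.000376562 V = 0.377 mV.

0.377 mV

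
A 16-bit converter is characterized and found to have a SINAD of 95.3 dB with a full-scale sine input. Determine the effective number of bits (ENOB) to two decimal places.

ENOB = (SINAD − 1.76) / 6.02 = (95.3 − 1.76)/6.02 = 15.538.

15.54 bits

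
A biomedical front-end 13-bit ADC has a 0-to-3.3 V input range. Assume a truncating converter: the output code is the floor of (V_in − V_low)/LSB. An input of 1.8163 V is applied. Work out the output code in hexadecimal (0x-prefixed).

LSB = 3.3 V / 8192 = 402.83 µV.
(1.8163 − 0) / 0.000402832 = 4508.827 LSBs.
So the output code is 4508.
In hexadecimal (0x-prefixed): 0x119C.

code 0x119C (decimal 4508)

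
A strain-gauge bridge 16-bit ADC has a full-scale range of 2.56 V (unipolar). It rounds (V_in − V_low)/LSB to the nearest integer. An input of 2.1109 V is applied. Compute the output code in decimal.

code 54039

LSB = 2.56 V / 65536 = 39.06 µV.
(2.1109 − 0) / 3.90625e-05 = 54039.040 LSBs.
So the output code is 54039.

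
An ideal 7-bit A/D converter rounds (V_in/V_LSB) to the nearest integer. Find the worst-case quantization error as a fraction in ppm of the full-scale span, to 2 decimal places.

3906.25 ppm

Rounding → worst-case error = ½ LSB = V_FS/2^8, so 1e+06/256 = 3906.25 ppm of full scale.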